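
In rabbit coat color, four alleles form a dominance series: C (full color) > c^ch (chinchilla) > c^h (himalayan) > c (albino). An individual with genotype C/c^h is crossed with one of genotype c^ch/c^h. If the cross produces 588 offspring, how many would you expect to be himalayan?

Cross: C/c^h × c^ch/c^h
Allele dominance: C > c^ch > c^h > c
Offspring genotypes: 1 C/c^ch, 1 C/c^h, 1 c^ch/c^h, 1 c^h/c^h
Phenotype counts: 2 full color, 1 chinchilla, 1 himalayan
himalayan: 1 out of 4 → fraction 1/4
Expected count = 1/4 × 588 = 147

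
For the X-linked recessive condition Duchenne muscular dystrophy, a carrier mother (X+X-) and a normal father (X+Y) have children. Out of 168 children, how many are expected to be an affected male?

Cross: X+X- × X+Y
Offspring: 1 X+X+, 1 X+Y, 1 X+X-, 1 X-Y
Probability of an affected male: 1/4
Expected count = 1/4 × 168 = 42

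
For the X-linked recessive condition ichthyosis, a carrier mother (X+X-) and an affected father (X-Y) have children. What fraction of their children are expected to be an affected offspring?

Cross: X+X- × X-Y
Offspring: 1 X+X-, 1 X+Y, 1 X-X-, 1 X-Y
Probability of an affected offspring: 2/4 = 1/2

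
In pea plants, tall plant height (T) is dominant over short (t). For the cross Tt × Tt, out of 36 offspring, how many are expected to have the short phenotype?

Punnett square for Tt × Tt:
Offspring genotypes: 1 TT, 2 Tt, 1 tt
Total offspring: 4
Count with target: 1
Probability: 1/4
Expected count = 1/4 × 36 = 9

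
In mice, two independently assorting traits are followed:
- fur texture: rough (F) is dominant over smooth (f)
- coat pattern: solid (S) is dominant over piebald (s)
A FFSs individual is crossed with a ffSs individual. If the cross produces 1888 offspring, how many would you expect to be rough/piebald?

Dihybrid cross FFSs × ffSs — consider each gene separately:
fur texture: FF × ff → 4 Ff → 4 F_ (out of 4)
coat pattern: Ss × Ss → 1 SS, 2 Ss, 1 ss → 3 S_ : 1 ss (out of 4)
Combine (counts out of 4 × 4 = 16): rough/solid (F_S_) = 4×3 = 12; rough/piebald (F_ss) = 4×1 = 4
Phenotype counts (out of 16): 12 rough/solid, 4 rough/piebald
rough/piebald: 4 out of 16 → fraction 1/4
Expected count = 1/4 × 1888 = 472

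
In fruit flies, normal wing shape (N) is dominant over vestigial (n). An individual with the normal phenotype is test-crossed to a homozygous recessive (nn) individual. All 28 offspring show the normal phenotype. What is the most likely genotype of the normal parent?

Test cross: ? × nn
All offspring are normal.
If the unknown parent were heterozygous (Nn), about half of 28 offspring would be vestigial; none are. The unknown parent is most likely homozygous dominant (NN).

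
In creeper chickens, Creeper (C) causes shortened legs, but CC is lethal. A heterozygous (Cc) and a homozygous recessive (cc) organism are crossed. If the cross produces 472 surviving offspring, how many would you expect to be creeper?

Cross: Cc × cc
Punnett square offspring (before lethality): 2 Cc, 2 cc
No CC offspring are produced in this cross.
creeper: 2 out of 4 → fraction 1/2
Expected count = 1/2 × 472 = 236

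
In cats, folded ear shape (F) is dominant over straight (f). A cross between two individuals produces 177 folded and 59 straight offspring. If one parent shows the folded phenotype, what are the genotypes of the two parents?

Observed offspring: 177 folded, 59 straight
The observed ratio simplifies to 3:1. Straight (ff) offspring appear, so each parent must contribute one f allele. The parent stated to show folded carries F, so it is Ff. The other parent is then either Ff or ff: Ff × ff would give a 1:1 split, whereas Ff × Ff gives 3:1 — matching the data. So both parents are heterozygous (Ff × Ff).
Parent genotypes: Ff × Ff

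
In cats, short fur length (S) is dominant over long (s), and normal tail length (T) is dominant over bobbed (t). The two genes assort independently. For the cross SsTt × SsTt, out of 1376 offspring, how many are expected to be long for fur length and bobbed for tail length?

Dihybrid cross SsTt × SsTt — consider each gene separately:
fur length: Ss × Ss → 1 SS, 2 Ss, 1 ss → 3 S_ : 1 ss (out of 4)
tail length: Tt × Tt → 1 TT, 2 Tt, 1 tt → 3 T_ : 1 tt (out of 4)
Looking for: long (ss) and bobbed (tt)
P(long) = 1/4, P(bobbed) = 1/4
P(both) = 1/4 × 1/4 = 1/16
Expected count = 1/16 × 1376 = 86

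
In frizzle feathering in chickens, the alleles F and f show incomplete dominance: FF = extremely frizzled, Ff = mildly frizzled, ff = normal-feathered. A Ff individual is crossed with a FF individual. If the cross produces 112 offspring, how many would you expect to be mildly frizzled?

Punnett square for Ff × FF:
Offspring genotypes: 2 FF, 2 Ff
Phenotype counts: 2 extremely frizzled, 2 mildly frizzled
mildly frizzled: 2 out of 4 → fraction 1/2
Expected count = 1/2 × 112 = 56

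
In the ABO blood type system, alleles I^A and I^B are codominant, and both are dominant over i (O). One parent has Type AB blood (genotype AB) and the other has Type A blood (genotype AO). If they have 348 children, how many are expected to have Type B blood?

Cross: AB × AO
Possible offspring genotypes: 1 AA, 1 AO, 1 AB, 1 BO
Blood type counts: 2 Type A, 1 Type AB, 1 Type B
Probability of Type B: 1/4
Expected count = 1/4 × 348 = 87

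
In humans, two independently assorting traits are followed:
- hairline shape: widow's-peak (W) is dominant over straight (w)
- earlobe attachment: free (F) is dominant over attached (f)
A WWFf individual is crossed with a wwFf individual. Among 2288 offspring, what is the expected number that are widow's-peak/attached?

Dihybrid cross WWFf × wwFf — consider each gene separately:
hairline shape: WW × ww → 4 Ww → 4 W_ (out of 4)
earlobe attachment: Ff × Ff → 1 FF, 2 Ff, 1 ff → 3 F_ : 1 ff (out of 4)
Combine (counts out of 4 × 4 = 16): widow's-peak/free (W_F_) = 4×3 = 12; widow's-peak/attached (W_ff) = 4×1 = 4
Phenotype counts (out of 16): 12 widow's-peak/free, 4 widow's-peak/attached
widow's-peak/attached: 4 out of 16 → fraction 1/4
Expected count = 1/4 × 2288 = 572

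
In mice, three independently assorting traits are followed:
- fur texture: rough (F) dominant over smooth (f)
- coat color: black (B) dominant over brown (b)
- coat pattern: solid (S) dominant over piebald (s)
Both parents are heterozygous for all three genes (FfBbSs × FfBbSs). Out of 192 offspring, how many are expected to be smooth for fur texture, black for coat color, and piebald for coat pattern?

Trihybrid cross: FfBbSs × FfBbSs
Each trait segregates independently with a 3:1 phenotypic ratio, so each gene contributes 3/4 (dominant) or 1/4 (recessive).
Target: smooth (fur texture), black (coat color), piebald (coat pattern)
Probability = product of independent per-trait probabilities
= 1/4 × 3/4 × 1/4 = 3/64
Expected count = 3/64 × 192 = 9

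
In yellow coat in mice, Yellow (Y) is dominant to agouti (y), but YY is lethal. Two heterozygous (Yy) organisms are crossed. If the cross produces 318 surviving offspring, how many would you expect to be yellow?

Cross: Yy × Yy
Punnett square offspring (before lethality): 1 YY, 2 Yy, 1 yy
The YY genotype is lethal (embryos die); surviving offspring: 2 Yy, 1 yy
yellow: 2 out of 3 → fraction 2/3
Expected count = 2/3 × 318 = 212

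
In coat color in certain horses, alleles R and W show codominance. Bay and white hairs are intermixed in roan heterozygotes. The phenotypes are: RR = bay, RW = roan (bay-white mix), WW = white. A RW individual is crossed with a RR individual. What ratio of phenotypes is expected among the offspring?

Punnett square for RW × RR:
Offspring genotypes: 2 RR, 2 RW
Phenotype counts: 2 bay, 2 roan (bay-white mix)
Ratio: 1 bay : 1 roan (bay-white mix)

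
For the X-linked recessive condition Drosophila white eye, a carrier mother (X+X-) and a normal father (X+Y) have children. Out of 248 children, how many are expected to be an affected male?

Cross: X+X- × X+Y
Offspring: 1 X+X+, 1 X+Y, 1 X+X-, 1 X-Y
Probability of an affected male: 1/4
Expected count = 1/4 × 248 = 62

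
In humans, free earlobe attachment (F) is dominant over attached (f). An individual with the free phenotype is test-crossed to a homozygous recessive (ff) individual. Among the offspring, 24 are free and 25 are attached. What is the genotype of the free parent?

Test cross: ? × ff
Offspring: 24 free, 25 attached — approximately 1:1.
A 1:1 ratio in a test cross indicates the unknown parent is heterozygous (Ff).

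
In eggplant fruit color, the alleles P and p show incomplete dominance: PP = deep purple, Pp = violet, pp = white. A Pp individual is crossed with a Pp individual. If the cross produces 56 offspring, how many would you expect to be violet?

Punnett square for Pp × Pp:
Offspring genotypes: 1 PP, 2 Pp, 1 pp
Phenotype counts: 1 deep purple, 2 violet, 1 white
violet: 2 out of 4 → fraction 1/2
Expected count = 1/2 × 56 = 28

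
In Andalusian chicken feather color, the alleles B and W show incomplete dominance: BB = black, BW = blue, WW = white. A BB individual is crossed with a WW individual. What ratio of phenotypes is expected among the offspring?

Punnett square for BB × WW:
Offspring genotypes: 4 BW
Phenotype counts: 4 blue
Ratio: all blue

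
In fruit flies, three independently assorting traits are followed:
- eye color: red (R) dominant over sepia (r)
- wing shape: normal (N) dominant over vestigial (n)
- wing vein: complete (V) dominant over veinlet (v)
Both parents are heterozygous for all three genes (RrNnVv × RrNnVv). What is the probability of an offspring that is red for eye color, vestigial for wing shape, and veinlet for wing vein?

Trihybrid cross: RrNnVv × RrNnVv
Each trait segregates independently with a 3:1 phenotypic ratio, so each gene contributes 3/4 (dominant) or 1/4 (recessive).
Target: red (eye color), vestigial (wing shape), veinlet (wing vein)
Probability = product of independent per-trait probabilities
= 3/4 × 1/4 × 1/4 = 3/64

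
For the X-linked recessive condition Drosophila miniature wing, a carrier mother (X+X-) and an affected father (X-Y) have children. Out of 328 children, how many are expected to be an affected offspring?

Cross: X+X- × X-Y
Offspring: 1 X+X-, 1 X+Y, 1 X-X-, 1 X-Y
Probability of an affected offspring: 2/4 = 1/2
Expected count = 1/2 × 328 = 164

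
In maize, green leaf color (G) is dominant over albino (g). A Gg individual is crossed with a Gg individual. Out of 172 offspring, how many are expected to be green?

Punnett square for Gg × Gg:
Offspring genotypes: 1 GG, 2 Gg, 1 gg
green: 3, albino: 1
green: 3 out of 4 → fraction 3/4
Expected count = 3/4 × 172 = 129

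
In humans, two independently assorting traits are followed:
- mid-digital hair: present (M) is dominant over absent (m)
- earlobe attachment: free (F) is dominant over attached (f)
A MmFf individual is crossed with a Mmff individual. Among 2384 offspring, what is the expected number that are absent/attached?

Dihybrid cross MmFf × Mmff — consider each gene separately:
mid-digital hair: Mm × Mm → 1 MM, 2 Mm, 1 mm → 3 M_ : 1 mm (out of 4)
earlobe attachment: Ff × ff → 2 Ff, 2 ff → 2 F_ : 2 ff (out of 4)
Combine (counts out of 4 × 4 = 16): present/free (M_F_) = 3×2 = 6; present/attached (M_ff) = 3×2 = 6; absent/free (mmF_) = 1×2 = 2; absent/attached (mmff) = 1×2 = 2
Phenotype counts (out of 16): 6 present/free, 6 present/attached, 2 absent/free, 2 absent/attached
absent/attached: 2 out of 16 → fraction 1/8
Expected count = 1/8 × 2384 = 298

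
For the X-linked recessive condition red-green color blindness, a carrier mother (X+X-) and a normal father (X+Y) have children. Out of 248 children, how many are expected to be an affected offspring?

Cross: X+X- × X+Y
Offspring: 1 X+X+, 1 X+Y, 1 X+X-, 1 X-Y
Probability of an affected offspring: 1/4
Expected count = 1/4 × 248 = 62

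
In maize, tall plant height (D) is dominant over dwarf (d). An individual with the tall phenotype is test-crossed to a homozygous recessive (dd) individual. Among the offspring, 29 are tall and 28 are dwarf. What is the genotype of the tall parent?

Test cross: ? × dd
Offspring: 29 tall, 28 dwarf — approximately 1:1.
A 1:1 ratio in a test cross indicates the unknown parent is heterozygous (Dd).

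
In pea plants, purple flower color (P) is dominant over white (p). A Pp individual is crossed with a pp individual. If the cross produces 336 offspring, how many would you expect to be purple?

Punnett square for Pp × pp:
Offspring genotypes: 2 Pp, 2 pp
purple: 2, white: 2
purple: 2 out of 4 → fraction 1/2
Expected count = 1/2 × 336 = 168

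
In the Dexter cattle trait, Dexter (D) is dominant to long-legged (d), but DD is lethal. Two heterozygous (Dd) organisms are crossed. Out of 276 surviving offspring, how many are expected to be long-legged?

Cross: Dd × Dd
Punnett square offspring (before lethality): 1 DD, 2 Dd, 1 dd
The DD genotype is lethal (embryos die); surviving offspring: 2 Dd, 1 dd
long-legged: 1 out of 3 → fraction 1/3
Expected count = 1/3 × 276 = 92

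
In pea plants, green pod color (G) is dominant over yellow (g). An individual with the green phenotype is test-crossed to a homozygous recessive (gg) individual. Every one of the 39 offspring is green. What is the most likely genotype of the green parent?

Test cross: ? × gg
All offspring are green.
If the unknown parent were heterozygous (Gg), about half of 39 offspring would be yellow; none are. The unknown parent is most likely homozygous dominant (GG).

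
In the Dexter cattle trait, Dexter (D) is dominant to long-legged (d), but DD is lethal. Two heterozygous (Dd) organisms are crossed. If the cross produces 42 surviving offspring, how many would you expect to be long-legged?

Cross: Dd × Dd
Punnett square offspring (before lethality): 1 DD, 2 Dd, 1 dd
The DD genotype is lethal (embryos die); surviving offspring: 2 Dd, 1 dd
long-legged: 1 out of 3 → fraction 1/3
Expected count = 1/3 × 42 = 14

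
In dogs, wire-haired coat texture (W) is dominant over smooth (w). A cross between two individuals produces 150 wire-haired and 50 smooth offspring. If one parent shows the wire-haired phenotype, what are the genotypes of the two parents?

Observed offspring: 150 wire-haired, 50 smooth
The observed ratio simplifies to 3:1. Smooth (ww) offspring appear, so each parent must contribute one w allele. The parent stated to show wire-haired carries W, so it is Ww. The other parent is then either Ww or ww: Ww × ww would give a 1:1 split, whereas Ww × Ww gives 3:1 — matching the data. So both parents are heterozygous (Ww × Ww).
Parent genotypes: Ww × Ww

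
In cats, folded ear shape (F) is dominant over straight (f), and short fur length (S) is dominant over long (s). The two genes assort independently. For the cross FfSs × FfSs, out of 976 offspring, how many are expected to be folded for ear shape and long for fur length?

Dihybrid cross FfSs × FfSs — consider each gene separately:
ear shape: Ff × Ff → 1 FF, 2 Ff, 1 ff → 3 F_ : 1 ff (out of 4)
fur length: Ss × Ss → 1 SS, 2 Ss, 1 ss → 3 S_ : 1 ss (out of 4)
Looking for: folded (F_) and long (ss)
P(folded) = 3/4, P(long) = 1/4
P(both) = 3/4 × 1/4 = 3/16
Expected count = 3/16 × 976 = 183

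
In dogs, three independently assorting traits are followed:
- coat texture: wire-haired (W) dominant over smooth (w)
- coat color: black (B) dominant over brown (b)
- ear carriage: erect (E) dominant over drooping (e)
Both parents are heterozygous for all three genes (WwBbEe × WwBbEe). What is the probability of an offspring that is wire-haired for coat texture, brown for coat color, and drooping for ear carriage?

Trihybrid cross: WwBbEe × WwBbEe
Each trait segregates independently with a 3:1 phenotypic ratio, so each gene contributes 3/4 (dominant) or 1/4 (recessive).
Target: wire-haired (coat texture), brown (coat color), drooping (ear carriage)
Probability = product of independent per-trait probabilities
= 3/4 × 1/4 × 1/4 = 3/64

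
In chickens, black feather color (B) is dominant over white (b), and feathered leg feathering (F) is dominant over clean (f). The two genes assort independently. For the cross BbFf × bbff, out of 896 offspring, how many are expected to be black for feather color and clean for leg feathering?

Dihybrid cross BbFf × bbff — consider each gene separately:
feather color: Bb × bb → 2 Bb, 2 bb → 2 B_ : 2 bb (out of 4)
leg feathering: Ff × ff → 2 Ff, 2 ff → 2 F_ : 2 ff (out of 4)
Looking for: black (B_) and clean (ff)
P(black) = 2/4, P(clean) = 2/4
P(both) = 2/4 × 2/4 = 4/16 = 1/4
Expected count = 1/4 × 896 = 224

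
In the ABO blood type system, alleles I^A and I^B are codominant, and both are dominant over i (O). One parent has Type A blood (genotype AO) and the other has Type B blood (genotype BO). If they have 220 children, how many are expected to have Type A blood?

Cross: AO × BO
Possible offspring genotypes: 1 AB, 1 AO, 1 BO, 1 OO
Blood type counts: 1 Type AB, 1 Type A, 1 Type B, 1 Type O
Probability of Type A: 1/4
Expected count = 1/4 × 220 = 55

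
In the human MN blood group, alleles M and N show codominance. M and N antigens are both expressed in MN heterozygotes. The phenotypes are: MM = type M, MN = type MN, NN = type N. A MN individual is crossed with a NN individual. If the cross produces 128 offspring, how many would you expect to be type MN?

Punnett square for MN × NN:
Offspring genotypes: 2 MN, 2 NN
Phenotype counts: 2 type MN, 2 type N
type MN: 2 out of 4 → fraction 1/2
Expected count = 1/2 × 128 = 64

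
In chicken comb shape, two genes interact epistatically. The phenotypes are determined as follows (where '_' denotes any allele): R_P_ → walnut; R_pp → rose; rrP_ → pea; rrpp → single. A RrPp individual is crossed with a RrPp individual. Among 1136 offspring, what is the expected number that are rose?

Cross: RrPp × RrPp — consider each gene separately:
R gene: Rr × Rr → 1 RR, 2 Rr, 1 rr → 3 R_ : 1 rr (out of 4)
P gene: Pp × Pp → 1 PP, 2 Pp, 1 pp → 3 P_ : 1 pp (out of 4)
Genotype classes (out of 4 × 4 = 16): R_P_ = 3×3 = 9; R_pp = 3×1 = 3; rrP_ = 1×3 = 3; rrpp = 1×1 = 1
Apply the phenotype rules: R_P_ (9) → walnut; R_pp (3) → rose; rrP_ (3) → pea; rrpp (1) → single
Phenotype counts (out of 16): 9 walnut, 3 rose, 3 pea, 1 single
rose: 3 out of 16 → fraction 3/16
Expected count = 3/16 × 1136 = 213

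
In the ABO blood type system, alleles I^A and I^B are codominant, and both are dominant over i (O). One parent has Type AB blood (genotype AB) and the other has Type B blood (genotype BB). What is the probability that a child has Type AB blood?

Cross: AB × BB
Possible offspring genotypes: 2 AB, 2 BB
Blood type counts: 2 Type AB, 2 Type B
Probability of Type AB: 2/4 = 1/2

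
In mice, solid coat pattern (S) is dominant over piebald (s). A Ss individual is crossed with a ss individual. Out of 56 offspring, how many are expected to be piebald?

Punnett square for Ss × ss:
Offspring genotypes: 2 Ss, 2 ss
solid: 2, piebald: 2
piebald: 2 out of 4 → fraction 1/2
Expected count = 1/2 × 56 = 28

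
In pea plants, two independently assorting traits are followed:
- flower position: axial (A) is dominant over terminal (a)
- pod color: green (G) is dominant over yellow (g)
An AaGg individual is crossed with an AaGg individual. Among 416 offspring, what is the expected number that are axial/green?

Dihybrid cross AaGg × AaGg — consider each gene separately:
flower position: Aa × Aa → 1 AA, 2 Aa, 1 aa → 3 A_ : 1 aa (out of 4)
pod color: Gg × Gg → 1 GG, 2 Gg, 1 gg → 3 G_ : 1 gg (out of 4)
Combine (counts out of 4 × 4 = 16): axial/green (A_G_) = 3×3 = 9; axial/yellow (A_gg) = 3×1 = 3; terminal/green (aaG_) = 1×3 = 3; terminal/yellow (aagg) = 1×1 = 1
Phenotype counts (out of 16): 9 axial/green, 3 axial/yellow, 3 terminal/green, 1 terminal/yellow
axial/green: 9 out of 16 → fraction 9/16
Expected count = 9/16 × 416 = 234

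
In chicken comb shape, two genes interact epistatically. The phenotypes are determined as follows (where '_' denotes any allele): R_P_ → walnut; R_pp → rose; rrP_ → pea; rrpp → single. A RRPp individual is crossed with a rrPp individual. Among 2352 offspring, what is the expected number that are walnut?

Cross: RRPp × rrPp — consider each gene separately:
R gene: RR × rr → 4 Rr → 4 R_ (out of 4)
P gene: Pp × Pp → 1 PP, 2 Pp, 1 pp → 3 P_ : 1 pp (out of 4)
Genotype classes (out of 4 × 4 = 16): R_P_ = 4×3 = 12; R_pp = 4×1 = 4
Apply the phenotype rules: R_P_ (12) → walnut; R_pp (4) → rose
Phenotype counts (out of 16): 12 walnut, 4 rose
walnut: 12 out of 16 → fraction 3/4
Expected count = 3/4 × 2352 = 1764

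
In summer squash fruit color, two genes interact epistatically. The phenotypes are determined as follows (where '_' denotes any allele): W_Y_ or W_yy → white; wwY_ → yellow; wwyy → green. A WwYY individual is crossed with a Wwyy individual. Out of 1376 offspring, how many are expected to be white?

Cross: WwYY × Wwyy — consider each gene separately:
W gene: Ww × Ww → 1 WW, 2 Ww, 1 ww → 3 W_ : 1 ww (out of 4)
Y gene: YY × yy → 4 Yy → 4 Y_ (out of 4)
Genotype classes (out of 4 × 4 = 16): W_Y_ = 3×4 = 12; wwY_ = 1×4 = 4
Apply the phenotype rules: W_Y_ (12) → white; wwY_ (4) → yellow
Phenotype counts (out of 16): 12 white, 4 yellow
white: 12 out of 16 → fraction 3/4
Expected count = 3/4 × 1376 = 1032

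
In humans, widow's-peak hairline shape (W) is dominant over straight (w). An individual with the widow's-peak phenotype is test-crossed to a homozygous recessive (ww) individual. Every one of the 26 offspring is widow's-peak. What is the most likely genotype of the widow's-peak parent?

Test cross: ? × ww
All offspring are widow's-peak.
If the unknown parent were heterozygous (Ww), about half of 26 offspring would be straight; none are. The unknown parent is most likely homozygous dominant (WW).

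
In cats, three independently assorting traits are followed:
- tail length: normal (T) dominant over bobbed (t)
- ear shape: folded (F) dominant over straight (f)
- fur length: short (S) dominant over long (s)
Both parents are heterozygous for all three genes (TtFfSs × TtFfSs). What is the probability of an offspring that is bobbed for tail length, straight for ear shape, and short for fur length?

Trihybrid cross: TtFfSs × TtFfSs
Each trait segregates independently with a 3:1 phenotypic ratio, so each gene contributes 3/4 (dominant) or 1/4 (recessive).
Target: bobbed (tail length), straight (ear shape), short (fur length)
Probability = product of independent per-trait probabilities
= 1/4 × 1/4 × 3/4 = 3/64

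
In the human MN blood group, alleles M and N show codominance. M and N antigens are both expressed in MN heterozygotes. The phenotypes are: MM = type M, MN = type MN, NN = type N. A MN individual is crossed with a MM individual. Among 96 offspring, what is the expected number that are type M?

Punnett square for MN × MM:
Offspring genotypes: 2 MM, 2 MN
Phenotype counts: 2 type M, 2 type MN
type M: 2 out of 4 → fraction 1/2
Expected count = 1/2 × 96 = 48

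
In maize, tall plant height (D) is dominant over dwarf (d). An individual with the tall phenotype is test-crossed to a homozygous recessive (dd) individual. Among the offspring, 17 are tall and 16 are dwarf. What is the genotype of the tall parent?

Test cross: ? × dd
Offspring: 17 tall, 16 dwarf — approximately 1:1.
A 1:1 ratio in a test cross indicates the unknown parent is heterozygous (Dd).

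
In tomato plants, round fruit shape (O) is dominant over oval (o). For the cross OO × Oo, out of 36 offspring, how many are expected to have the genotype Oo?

Punnett square for OO × Oo:
Offspring genotypes: 2 OO, 2 Oo
Total offspring: 4
Count with target: 2
Probability: 2/4 = 1/2
Expected count = 1/2 × 36 = 18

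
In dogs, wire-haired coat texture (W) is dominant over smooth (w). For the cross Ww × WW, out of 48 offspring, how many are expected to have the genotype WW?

Punnett square for Ww × WW:
Offspring genotypes: 2 WW, 2 Ww
Total offspring: 4
Count with target: 2
Probability: 2/4 = 1/2
Expected count = 1/2 × 48 = 24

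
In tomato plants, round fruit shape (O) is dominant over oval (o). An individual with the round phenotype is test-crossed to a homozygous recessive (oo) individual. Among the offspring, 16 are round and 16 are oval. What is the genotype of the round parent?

Test cross: ? × oo
Offspring: 16 round, 16 oval — approximately 1:1.
A 1:1 ratio in a test cross indicates the unknown parent is heterozygous (Oo).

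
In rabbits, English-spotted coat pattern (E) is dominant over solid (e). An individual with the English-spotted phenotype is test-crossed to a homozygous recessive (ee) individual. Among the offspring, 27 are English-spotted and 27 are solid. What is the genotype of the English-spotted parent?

Test cross: ? × ee
Offspring: 27 English-spotted, 27 solid — approximately 1:1.
A 1:1 ratio in a test cross indicates the unknown parent is heterozygous (Ee).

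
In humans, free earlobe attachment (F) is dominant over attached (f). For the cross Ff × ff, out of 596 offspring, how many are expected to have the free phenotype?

Punnett square for Ff × ff:
Offspring genotypes: 2 Ff, 2 ff
Total offspring: 4
Count with target: 2
Probability: 2/4 = 1/2
Expected count = 1/2 × 596 = 298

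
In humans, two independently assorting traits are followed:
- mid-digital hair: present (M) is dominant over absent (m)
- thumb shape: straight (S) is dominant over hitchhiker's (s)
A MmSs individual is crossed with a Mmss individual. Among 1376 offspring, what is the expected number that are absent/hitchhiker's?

Dihybrid cross MmSs × Mmss — consider each gene separately:
mid-digital hair: Mm × Mm → 1 MM, 2 Mm, 1 mm → 3 M_ : 1 mm (out of 4)
thumb shape: Ss × ss → 2 Ss, 2 ss → 2 S_ : 2 ss (out of 4)
Combine (counts out of 4 × 4 = 16): present/straight (M_S_) = 3×2 = 6; present/hitchhiker's (M_ss) = 3×2 = 6; absent/straight (mmS_) = 1×2 = 2; absent/hitchhiker's (mmss) = 1×2 = 2
Phenotype counts (out of 16): 6 present/straight, 6 present/hitchhiker's, 2 absent/straight, 2 absent/hitchhiker's
absent/hitchhiker's: 2 out of 16 → fraction 1/8
Expected count = 1/8 × 1376 = 172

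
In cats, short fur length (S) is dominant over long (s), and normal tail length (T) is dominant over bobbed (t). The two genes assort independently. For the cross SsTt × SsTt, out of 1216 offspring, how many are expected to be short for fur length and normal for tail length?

Dihybrid cross SsTt × SsTt — consider each gene separately:
fur length: Ss × Ss → 1 SS, 2 Ss, 1 ss → 3 S_ : 1 ss (out of 4)
tail length: Tt × Tt → 1 TT, 2 Tt, 1 tt → 3 T_ : 1 tt (out of 4)
Looking for: short (S_) and normal (T_)
P(short) = 3/4, P(normal) = 3/4
P(both) = 3/4 × 3/4 = 9/16
Expected count = 9/16 × 1216 = 684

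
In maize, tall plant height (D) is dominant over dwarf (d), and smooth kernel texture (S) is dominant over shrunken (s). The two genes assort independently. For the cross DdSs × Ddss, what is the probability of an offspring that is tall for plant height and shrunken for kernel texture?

Dihybrid cross DdSs × Ddss — consider each gene separately:
plant height: Dd × Dd → 1 DD, 2 Dd, 1 dd → 3 D_ : 1 dd (out of 4)
kernel texture: Ss × ss → 2 Ss, 2 ss → 2 S_ : 2 ss (out of 4)
Looking for: tall (D_) and shrunken (ss)
P(tall) = 3/4, P(shrunken) = 2/4
P(both) = 3/4 × 2/4 = 6/16 = 3/8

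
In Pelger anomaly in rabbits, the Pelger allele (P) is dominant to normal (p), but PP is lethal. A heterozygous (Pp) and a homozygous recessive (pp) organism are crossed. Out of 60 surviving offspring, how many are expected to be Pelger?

Cross: Pp × pp
Punnett square offspring (before lethality): 2 Pp, 2 pp
No PP offspring are produced in this cross.
Pelger: 2 out of 4 → fraction 1/2
Expected count = 1/2 × 60 = 30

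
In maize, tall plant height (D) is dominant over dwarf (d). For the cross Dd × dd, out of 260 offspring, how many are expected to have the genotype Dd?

Punnett square for Dd × dd:
Offspring genotypes: 2 Dd, 2 dd
Total offspring: 4
Count with target: 2
Probability: 2/4 = 1/2
Expected count = 1/2 × 260 = 130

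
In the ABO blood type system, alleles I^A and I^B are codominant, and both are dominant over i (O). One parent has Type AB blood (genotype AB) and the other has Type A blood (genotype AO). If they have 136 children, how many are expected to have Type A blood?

Cross: AB × AO
Possible offspring genotypes: 1 AA, 1 AO, 1 AB, 1 BO
Blood type counts: 2 Type A, 1 Type AB, 1 Type B
Probability of Type A: 2/4 = 1/2
Expected count = 1/2 × 136 = 68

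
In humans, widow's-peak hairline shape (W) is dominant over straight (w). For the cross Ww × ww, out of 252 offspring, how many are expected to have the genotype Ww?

Punnett square for Ww × ww:
Offspring genotypes: 2 Ww, 2 ww
Total offspring: 4
Count with target: 2
Probability: 2/4 = 1/2
Expected count = 1/2 × 252 = 126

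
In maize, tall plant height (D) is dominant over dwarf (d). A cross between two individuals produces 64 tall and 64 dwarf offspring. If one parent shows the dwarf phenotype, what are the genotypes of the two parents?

Observed offspring: 64 tall, 64 dwarf
The observed ratio simplifies to 1:1. One parent shows dwarf, so its genotype must be dd. A 1:1 offspring split requires the other parent to be heterozygous (Dd).
Parent genotypes: dd × Dd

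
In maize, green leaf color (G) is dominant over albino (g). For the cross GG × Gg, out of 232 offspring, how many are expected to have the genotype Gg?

Punnett square for GG × Gg:
Offspring genotypes: 2 GG, 2 Gg
Total offspring: 4
Count with target: 2
Probability: 2/4 = 1/2
Expected count = 1/2 × 232 = 116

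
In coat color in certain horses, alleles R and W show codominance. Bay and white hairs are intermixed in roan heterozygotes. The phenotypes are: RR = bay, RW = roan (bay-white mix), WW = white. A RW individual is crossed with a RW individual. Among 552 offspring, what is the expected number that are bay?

Punnett square for RW × RW:
Offspring genotypes: 1 RR, 2 RW, 1 WW
Phenotype counts: 1 bay, 2 roan (bay-white mix), 1 white
bay: 1 out of 4 → fraction 1/4
Expected count = 1/4 × 552 = 138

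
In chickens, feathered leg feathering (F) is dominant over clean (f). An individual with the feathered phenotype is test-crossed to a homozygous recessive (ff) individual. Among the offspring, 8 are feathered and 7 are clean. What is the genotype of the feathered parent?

Test cross: ? × ff
Offspring: 8 feathered, 7 clean — approximately 1:1.
A 1:1 ratio in a test cross indicates the unknown parent is heterozygous (Ff).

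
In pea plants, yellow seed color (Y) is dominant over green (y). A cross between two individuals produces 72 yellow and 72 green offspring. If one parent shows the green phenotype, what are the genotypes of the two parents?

Observed offspring: 72 yellow, 72 green
The observed ratio simplifies to 1:1. One parent shows green, so its genotype must be yy. A 1:1 offspring split requires the other parent to be heterozygous (Yy).
Parent genotypes: yy × Yy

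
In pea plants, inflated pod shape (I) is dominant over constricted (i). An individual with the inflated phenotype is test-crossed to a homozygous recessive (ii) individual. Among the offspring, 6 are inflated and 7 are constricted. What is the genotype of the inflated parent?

Test cross: ? × ii
Offspring: 6 inflated, 7 constricted — approximately 1:1.
A 1:1 ratio in a test cross indicates the unknown parent is heterozygous (Ii).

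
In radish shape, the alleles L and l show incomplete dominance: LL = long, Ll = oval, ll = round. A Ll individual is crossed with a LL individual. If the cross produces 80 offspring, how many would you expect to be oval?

Punnett square for Ll × LL:
Offspring genotypes: 2 LL, 2 Ll
Phenotype counts: 2 long, 2 oval
oval: 2 out of 4 → fraction 1/2
Expected count = 1/2 × 80 = 40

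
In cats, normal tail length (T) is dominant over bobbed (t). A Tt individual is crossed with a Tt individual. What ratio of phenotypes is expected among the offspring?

Punnett square for Tt × Tt:
Offspring genotypes: 1 TT, 2 Tt, 1 tt
normal: 3, bobbed: 1
Ratio: 3:1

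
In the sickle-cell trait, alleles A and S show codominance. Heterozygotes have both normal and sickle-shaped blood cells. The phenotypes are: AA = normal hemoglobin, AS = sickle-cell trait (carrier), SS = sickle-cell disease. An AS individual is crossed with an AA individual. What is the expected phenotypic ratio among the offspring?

Punnett square for AS × AA:
Offspring genotypes: 2 AA, 2 AS
Phenotype counts: 2 normal hemoglobin, 2 sickle-cell trait (carrier)
Ratio: 1 normal hemoglobin : 1 sickle-cell trait (carrier)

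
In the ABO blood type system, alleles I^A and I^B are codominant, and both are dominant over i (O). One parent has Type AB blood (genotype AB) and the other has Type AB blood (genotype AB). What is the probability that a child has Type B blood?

Cross: AB × AB
Possible offspring genotypes: 1 AA, 2 AB, 1 BB
Blood type counts: 1 Type A, 2 Type AB, 1 Type B
Probability of Type B: 1/4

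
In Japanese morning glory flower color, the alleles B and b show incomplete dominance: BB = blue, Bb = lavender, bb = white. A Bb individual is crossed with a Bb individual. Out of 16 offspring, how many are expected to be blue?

Punnett square for Bb × Bb:
Offspring genotypes: 1 BB, 2 Bb, 1 bb
Phenotype counts: 1 blue, 2 lavender, 1 white
blue: 1 out of 4 → fraction 1/4
Expected count = 1/4 × 16 = 4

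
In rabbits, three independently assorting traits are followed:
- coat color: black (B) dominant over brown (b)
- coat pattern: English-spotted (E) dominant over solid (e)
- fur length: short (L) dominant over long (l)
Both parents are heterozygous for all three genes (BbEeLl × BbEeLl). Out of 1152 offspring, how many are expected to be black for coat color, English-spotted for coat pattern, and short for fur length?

Trihybrid cross: BbEeLl × BbEeLl
Each trait segregates independently with a 3:1 phenotypic ratio, so each gene contributes 3/4 (dominant) or 1/4 (recessive).
Target: black (coat color), English-spotted (coat pattern), short (fur length)
Probability = product of independent per-trait probabilities
= 3/4 × 3/4 × 3/4 = 27/64
Expected count = 27/64 × 1152 = 486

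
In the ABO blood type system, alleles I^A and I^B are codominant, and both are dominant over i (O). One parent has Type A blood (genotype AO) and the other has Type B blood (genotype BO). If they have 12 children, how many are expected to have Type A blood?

Cross: AO × BO
Possible offspring genotypes: 1 AB, 1 AO, 1 BO, 1 OO
Blood type counts: 1 Type AB, 1 Type A, 1 Type B, 1 Type O
Probability of Type A: 1/4
Expected count = 1/4 × 12 = 3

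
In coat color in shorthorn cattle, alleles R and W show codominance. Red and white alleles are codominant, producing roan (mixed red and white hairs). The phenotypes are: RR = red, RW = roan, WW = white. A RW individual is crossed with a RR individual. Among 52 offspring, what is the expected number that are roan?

Punnett square for RW × RR:
Offspring genotypes: 2 RR, 2 RW
Phenotype counts: 2 red, 2 roan
roan: 2 out of 4 → fraction 1/2
Expected count = 1/2 × 52 = 26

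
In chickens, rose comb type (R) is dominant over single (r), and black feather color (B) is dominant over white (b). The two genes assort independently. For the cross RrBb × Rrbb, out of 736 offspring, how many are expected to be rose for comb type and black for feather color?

Dihybrid cross RrBb × Rrbb — consider each gene separately:
comb type: Rr × Rr → 1 RR, 2 Rr, 1 rr → 3 R_ : 1 rr (out of 4)
feather color: Bb × bb → 2 Bb, 2 bb → 2 B_ : 2 bb (out of 4)
Looking for: rose (R_) and black (B_)
P(rose) = 3/4, P(black) = 2/4
P(both) = 3/4 × 2/4 = 6/16 = 3/8
Expected count = 3/8 × 736 = 276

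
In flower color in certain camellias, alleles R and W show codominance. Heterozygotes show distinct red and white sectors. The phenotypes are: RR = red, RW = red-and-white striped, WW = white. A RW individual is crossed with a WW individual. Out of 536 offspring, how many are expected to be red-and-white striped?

Punnett square for RW × WW:
Offspring genotypes: 2 RW, 2 WW
Phenotype counts: 2 red-and-white striped, 2 white
red-and-white striped: 2 out of 4 → fraction 1/2
Expected count = 1/2 × 536 = 268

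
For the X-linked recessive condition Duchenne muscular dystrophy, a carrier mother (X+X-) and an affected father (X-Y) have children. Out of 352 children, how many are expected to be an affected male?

Cross: X+X- × X-Y
Offspring: 1 X+X-, 1 X+Y, 1 X-X-, 1 X-Y
Probability of an affected male: 1/4
Expected count = 1/4 × 352 = 88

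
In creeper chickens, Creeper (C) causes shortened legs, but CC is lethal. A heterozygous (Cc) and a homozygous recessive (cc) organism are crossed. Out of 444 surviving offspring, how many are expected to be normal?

Cross: Cc × cc
Punnett square offspring (before lethality): 2 Cc, 2 cc
No CC offspring are produced in this cross.
normal: 2 out of 4 → fraction 1/2
Expected count = 1/2 × 444 = 222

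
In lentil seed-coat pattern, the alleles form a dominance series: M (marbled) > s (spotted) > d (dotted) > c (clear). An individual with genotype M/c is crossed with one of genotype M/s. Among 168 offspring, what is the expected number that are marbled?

Cross: M/c × M/s
Allele dominance: M > s > d > c
Offspring genotypes: 1 M/M, 1 M/s, 1 M/c, 1 s/c
Phenotype counts: 3 marbled, 1 spotted
marbled: 3 out of 4 → fraction 3/4
Expected count = 3/4 × 168 = 126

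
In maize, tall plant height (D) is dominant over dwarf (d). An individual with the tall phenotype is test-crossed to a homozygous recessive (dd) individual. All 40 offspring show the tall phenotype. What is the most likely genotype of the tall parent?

Test cross: ? × dd
All offspring are tall.
If the unknown parent were heterozygous (Dd), about half of 40 offspring would be dwarf; none are. The unknown parent is most likely homozygous dominant (DD).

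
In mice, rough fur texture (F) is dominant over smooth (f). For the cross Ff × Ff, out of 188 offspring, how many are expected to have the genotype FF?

Punnett square for Ff × Ff:
Offspring genotypes: 1 FF, 2 Ff, 1 ff
Total offspring: 4
Count with target: 1
Probability: 1/4
Expected count = 1/4 × 188 = 47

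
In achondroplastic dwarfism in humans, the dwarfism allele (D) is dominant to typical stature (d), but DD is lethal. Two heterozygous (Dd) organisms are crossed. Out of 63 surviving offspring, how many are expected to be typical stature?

Cross: Dd × Dd
Punnett square offspring (before lethality): 1 DD, 2 Dd, 1 dd
The DD genotype is lethal (embryos die); surviving offspring: 2 Dd, 1 dd
typical stature: 1 out of 3 → fraction 1/3
Expected count = 1/3 × 63 = 21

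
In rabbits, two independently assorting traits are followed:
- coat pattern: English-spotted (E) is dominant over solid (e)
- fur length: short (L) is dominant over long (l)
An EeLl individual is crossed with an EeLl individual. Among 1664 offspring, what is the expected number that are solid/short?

Dihybrid cross EeLl × EeLl — consider each gene separately:
coat pattern: Ee × Ee → 1 EE, 2 Ee, 1 ee → 3 E_ : 1 ee (out of 4)
fur length: Ll × Ll → 1 LL, 2 Ll, 1 ll → 3 L_ : 1 ll (out of 4)
Combine (counts out of 4 × 4 = 16): English-spotted/short (E_L_) = 3×3 = 9; English-spotted/long (E_ll) = 3×1 = 3; solid/short (eeL_) = 1×3 = 3; solid/long (eell) = 1×1 = 1
Phenotype counts (out of 16): 9 English-spotted/short, 3 English-spotted/long, 3 solid/short, 1 solid/long
solid/short: 3 out of 16 → fraction 3/16
Expected count = 3/16 × 1664 = 312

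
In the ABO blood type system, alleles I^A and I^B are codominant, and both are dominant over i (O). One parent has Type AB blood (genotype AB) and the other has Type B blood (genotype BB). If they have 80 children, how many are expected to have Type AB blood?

Cross: AB × BB
Possible offspring genotypes: 2 AB, 2 BB
Blood type counts: 2 Type AB, 2 Type B
Probability of Type AB: 2/4 = 1/2
Expected count = 1/2 × 80 = 40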